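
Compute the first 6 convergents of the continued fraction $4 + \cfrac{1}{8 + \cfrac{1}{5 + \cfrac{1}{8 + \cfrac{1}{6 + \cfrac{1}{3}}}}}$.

Using the convergent recurrence p_i = a_i*p_{i-1} + p_{i-2}, q_i = a_i*q_{i-1} + q_{i-2} with p_{-2}=0, p_{-1}=1, q_{-2}=1, q_{-1}=0:
  i=0: a_0=4, p_0 = 4*1 + 0 = 4, q_0 = 4*0 + 1 = 1.
  i=1: a_1=8, p_1 = 8*4 + 1 = 33, q_1 = 8*1 + 0 = 8.
  i=2: a_2=5, p_2 = 5*33 + 4 = 169, q_2 = 5*8 + 1 = 41.
  i=3: a_3=8, p_3 = 8*169 + 33 = 1385, q_3 = 8*41 + 8 = 336.
  i=4: a_4=6, p_4 = 6*1385 + 169 = 8479, q_4 = 6*336 + 41 = 2057.
  i=5: a_5=3, p_5 = 3*8479 + 1385 = 26822, q_5 = 3*2057 + 336 = 6507.

4/1, 33/8, 169/41, 1385/336, 8479/2057, 26822/6507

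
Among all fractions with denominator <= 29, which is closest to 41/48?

23/27

Expand x = 41/48 as a continued fraction with the Euclidean algorithm:
  41 = 0*48 + 41, so a_0 = 0.
  48 = 1*41 + 7, so a_1 = 1.
  41 = 5*7 + 6, so a_2 = 5.
  7 = 1*6 + 1, so a_3 = 1.
  6 = 6*1 + 0, so a_4 = 6.
so x = [0; 1, 5, 1, 6].
Convergents (p_i = a_i*p_{i-1} + p_{i-2}, q_i = a_i*q_{i-1} + q_{i-2} with p_{-2}=0, p_{-1}=1, q_{-2}=1, q_{-1}=0), until the denominator exceeds 29:
  i=0: a_0=0, p_0 = 0*1 + 0 = 0, q_0 = 0*0 + 1 = 1.
  i=1: a_1=1, p_1 = 1*0 + 1 = 1, q_1 = 1*1 + 0 = 1.
  i=2: a_2=5, p_2 = 5*1 + 0 = 5, q_2 = 5*1 + 1 = 6.
  i=3: a_3=1, p_3 = 1*5 + 1 = 6, q_3 = 1*6 + 1 = 7.
  i=4: a_4=6, p_4 = 6*6 + 5 = 41, q_4 = 6*7 + 6 = 48.
q_4 = 48 > 29, so the last convergent with denominator <= 29 is p_3/q_3 = 6/7.
The closest fraction with denominator <= 29 is either p_3/q_3 or the intermediate fraction (k*p_3 + p_2)/(k*q_3 + q_2) with the largest k >= 1 whose denominator stays <= 29; these approach x as k grows, and every other convergent or intermediate fraction in range is farther away.
Largest k: floor((29 - q_2)/q_3) = floor((29 - 6)/7) = 3.
That gives (3*6 + 5)/(3*7 + 6) = 23/27.
Compare the errors: |x - 6/7| = |41*7 - 6*48|/(48*7) = 1/336, and |x - 23/27| = |41*27 - 23*48|/(48*27) = 3/1296.
Cross-multiplying, 3*336 = 1008 < 1296 = 1*1296, so 3/1296 is smaller: the intermediate fraction 23/27 is closer to x than 6/7.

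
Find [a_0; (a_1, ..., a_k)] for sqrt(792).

Write x_i = (sqrt(792) + m_i)/d_i with (m_0, d_0) = (0, 1). a_0 = floor(sqrt(792)) = 28, since 28^2 = 784 <= 792 < 841 = 29^2.
Iterate m_{i+1} = d_i*a_i - m_i, d_{i+1} = (792 - m_{i+1}^2)/d_i, a_{i+1} = floor((a_0 + m_{i+1})/d_{i+1}):
  m_1 = 1*28 - 0 = 28, d_1 = (792 - 28^2)/1 = 8/1 = 8, a_1 = floor((28 + 28)/8) = 7.
  m_2 = 8*7 - 28 = 28, d_2 = (792 - 28^2)/8 = 8/8 = 1, a_2 = floor((28 + 28)/1) = 56.
  m_3 = 1*56 - 28 = 28, d_3 = (792 - 28^2)/1 = 8/1 = 8: (m_3, d_3) = (m_1, d_1) = (28, 8), so from here the quotients repeat a_1, a_2; the period length is 2.
Hence the expansion of sqrt(792) is a_0 = 28 followed by the repeating block 7, 56 (period 2).

[28; (7, 56)]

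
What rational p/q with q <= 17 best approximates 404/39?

145/14

Expand x = 404/39 as a continued fraction with the Euclidean algorithm:
  404 = 10*39 + 14, so a_0 = 10.
  39 = 2*14 + 11, so a_1 = 2.
  14 = 1*11 + 3, so a_2 = 1.
  11 = 3*3 + 2, so a_3 = 3.
  3 = 1*2 + 1, so a_4 = 1.
  2 = 2*1 + 0, so a_5 = 2.
so x = [10; 2, 1, 3, 1, 2].
Convergents (p_i = a_i*p_{i-1} + p_{i-2}, q_i = a_i*q_{i-1} + q_{i-2} with p_{-2}=0, p_{-1}=1, q_{-2}=1, q_{-1}=0), until the denominator exceeds 17:
  i=0: a_0=10, p_0 = 10*1 + 0 = 10, q_0 = 10*0 + 1 = 1.
  i=1: a_1=2, p_1 = 2*10 + 1 = 21, q_1 = 2*1 + 0 = 2.
  i=2: a_2=1, p_2 = 1*21 + 10 = 31, q_2 = 1*2 + 1 = 3.
  i=3: a_3=3, p_3 = 3*31 + 21 = 114, q_3 = 3*3 + 2 = 11.
  i=4: a_4=1, p_4 = 1*114 + 31 = 145, q_4 = 1*11 + 3 = 14.
  i=5: a_5=2, p_5 = 2*145 + 114 = 404, q_5 = 2*14 + 11 = 39.
q_5 = 39 > 17, so the last convergent with denominator <= 17 is p_4/q_4 = 145/14.
The closest fraction with denominator <= 17 is either p_4/q_4 or the intermediate fraction (k*p_4 + p_3)/(k*q_4 + q_3) with the largest k >= 1 whose denominator stays <= 17; these approach x as k grows, and every other convergent or intermediate fraction in range is farther away.
Largest k: floor((17 - q_3)/q_4) = floor((17 - 11)/14) = 0.
Since k = 0, no intermediate fraction beyond p_4/q_4 has denominator <= 17, so the convergent 145/14 is the closest (its error is |404*14 - 145*39|/(39*14) = 1/546).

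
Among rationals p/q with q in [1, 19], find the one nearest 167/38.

Expand x = 167/38 as a continued fraction with the Euclidean algorithm:
  167 = 4*38 + 15, so a_0 = 4.
  38 = 2*15 + 8, so a_1 = 2.
  15 = 1*8 + 7, so a_2 = 1.
  8 = 1*7 + 1, so a_3 = 1.
  7 = 7*1 + 0, so a_4 = 7.
so x = [4; 2, 1, 1, 7].
Convergents (p_i = a_i*p_{i-1} + p_{i-2}, q_i = a_i*q_{i-1} + q_{i-2} with p_{-2}=0, p_{-1}=1, q_{-2}=1, q_{-1}=0), until the denominator exceeds 19:
  i=0: a_0=4, p_0 = 4*1 + 0 = 4, q_0 = 4*0 + 1 = 1.
  i=1: a_1=2, p_1 = 2*4 + 1 = 9, q_1 = 2*1 + 0 = 2.
  i=2: a_2=1, p_2 = 1*9 + 4 = 13, q_2 = 1*2 + 1 = 3.
  i=3: a_3=1, p_3 = 1*13 + 9 = 22, q_3 = 1*3 + 2 = 5.
  i=4: a_4=7, p_4 = 7*22 + 13 = 167, q_4 = 7*5 + 3 = 38.
q_4 = 38 > 19, so the last convergent with denominator <= 19 is p_3/q_3 = 22/5.
The closest fraction with denominator <= 19 is either p_3/q_3 or the intermediate fraction (k*p_3 + p_2)/(k*q_3 + q_2) with the largest k >= 1 whose denominator stays <= 19; these approach x as k grows, and every other convergent or intermediate fraction in range is farther away.
Largest k: floor((19 - q_2)/q_3) = floor((19 - 3)/5) = 3.
That gives (3*22 + 13)/(3*5 + 3) = 79/18.
Compare the errors: |x - 22/5| = |167*5 - 22*38|/(38*5) = 1/190, and |x - 79/18| = |167*18 - 79*38|/(38*18) = 4/684.
Cross-multiplying, 1*684 = 684 < 760 = 4*190, so 1/190 is smaller: the convergent 22/5 is closer to x than 79/18.

22/5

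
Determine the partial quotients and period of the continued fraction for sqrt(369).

[19; (4, 1, 3, 2, 7, 4, 7, 2, 3, 1, 4, 38)]

Write x_i = (sqrt(369) + m_i)/d_i with (m_0, d_0) = (0, 1). a_0 = floor(sqrt(369)) = 19, since 19^2 = 361 <= 369 < 400 = 20^2.
Iterate m_{i+1} = d_i*a_i - m_i, d_{i+1} = (369 - m_{i+1}^2)/d_i, a_{i+1} = floor((a_0 + m_{i+1})/d_{i+1}):
  m_1 = 1*19 - 0 = 19, d_1 = (369 - 19^2)/1 = 8/1 = 8, a_1 = floor((19 + 19)/8) = 4.
  m_2 = 8*4 - 19 = 13, d_2 = (369 - 13^2)/8 = 200/8 = 25, a_2 = floor((19 + 13)/25) = 1.
  m_3 = 25*1 - 13 = 12, d_3 = (369 - 12^2)/25 = 225/25 = 9, a_3 = floor((19 + 12)/9) = 3.
  m_4 = 9*3 - 12 = 15, d_4 = (369 - 15^2)/9 = 144/9 = 16, a_4 = floor((19 + 15)/16) = 2.
  m_5 = 16*2 - 15 = 17, d_5 = (369 - 17^2)/16 = 80/16 = 5, a_5 = floor((19 + 17)/5) = 7.
  m_6 = 5*7 - 17 = 18, d_6 = (369 - 18^2)/5 = 45/5 = 9, a_6 = floor((19 + 18)/9) = 4.
  m_7 = 9*4 - 18 = 18, d_7 = (369 - 18^2)/9 = 45/9 = 5, a_7 = floor((19 + 18)/5) = 7.
  m_8 = 5*7 - 18 = 17, d_8 = (369 - 17^2)/5 = 80/5 = 16, a_8 = floor((19 + 17)/16) = 2.
  m_9 = 16*2 - 17 = 15, d_9 = (369 - 15^2)/16 = 144/16 = 9, a_9 = floor((19 + 15)/9) = 3.
  m_10 = 9*3 - 15 = 12, d_10 = (369 - 12^2)/9 = 225/9 = 25, a_10 = floor((19 + 12)/25) = 1.
  m_11 = 25*1 - 12 = 13, d_11 = (369 - 13^2)/25 = 200/25 = 8, a_11 = floor((19 + 13)/8) = 4.
  m_12 = 8*4 - 13 = 19, d_12 = (369 - 19^2)/8 = 8/8 = 1, a_12 = floor((19 + 19)/1) = 38.
  m_13 = 1*38 - 19 = 19, d_13 = (369 - 19^2)/1 = 8/1 = 8: (m_13, d_13) = (m_1, d_1) = (19, 8), so from here the quotients repeat a_1, ..., a_12; the period length is 12.
Hence the expansion of sqrt(369) is a_0 = 19 followed by the repeating block 4, 1, 3, 2, 7, 4, 7, 2, 3, 1, 4, 38 (period 12).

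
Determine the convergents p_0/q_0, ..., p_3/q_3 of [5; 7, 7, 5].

5/1, 36/7, 257/50, 1321/257

Using the convergent recurrence p_i = a_i*p_{i-1} + p_{i-2}, q_i = a_i*q_{i-1} + q_{i-2} with p_{-2}=0, p_{-1}=1, q_{-2}=1, q_{-1}=0:
  i=0: a_0=5, p_0 = 5*1 + 0 = 5, q_0 = 5*0 + 1 = 1.
  i=1: a_1=7, p_1 = 7*5 + 1 = 36, q_1 = 7*1 + 0 = 7.
  i=2: a_2=7, p_2 = 7*36 + 5 = 257, q_2 = 7*7 + 1 = 50.
  i=3: a_3=5, p_3 = 5*257 + 36 = 1321, q_3 = 5*50 + 7 = 257.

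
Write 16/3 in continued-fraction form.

Run the Euclidean algorithm on 16 and 3; the successive quotients are the partial quotients a_0, a_1, ... (each step inverts the fractional part left over by the previous one):
  16 = 5*3 + 1, so a_0 = 5.
  3 = 3*1 + 0, so a_1 = 3.
The remainder reaches 0 after 2 divisions, so the expansion has 2 partial quotients, read off in order.

[5; 3]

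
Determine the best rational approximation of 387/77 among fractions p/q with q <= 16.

5/1

Expand x = 387/77 as a continued fraction with the Euclidean algorithm:
  387 = 5*77 + 2, so a_0 = 5.
  77 = 38*2 + 1, so a_1 = 38.
  2 = 2*1 + 0, so a_2 = 2.
so x = [5; 38, 2].
Convergents (p_i = a_i*p_{i-1} + p_{i-2}, q_i = a_i*q_{i-1} + q_{i-2} with p_{-2}=0, p_{-1}=1, q_{-2}=1, q_{-1}=0), until the denominator exceeds 16:
  i=0: a_0=5, p_0 = 5*1 + 0 = 5, q_0 = 5*0 + 1 = 1.
  i=1: a_1=38, p_1 = 38*5 + 1 = 191, q_1 = 38*1 + 0 = 38.
q_1 = 38 > 16, so the last convergent with denominator <= 16 is p_0/q_0 = 5/1.
The closest fraction with denominator <= 16 is either p_0/q_0 or the intermediate fraction (k*p_0 + p_{-1})/(k*q_0 + q_{-1}) with the largest k >= 1 whose denominator stays <= 16; these approach x as k grows, and every other convergent or intermediate fraction in range is farther away.
Largest k: floor((16 - q_{-1})/q_0) = floor((16 - 0)/1) = 16 (using the seeds p_{-1} = 1, q_{-1} = 0).
That gives (16*5 + 1)/(16*1 + 0) = 81/16.
Compare the errors: |x - 5/1| = |387*1 - 5*77|/(77*1) = 2/77, and |x - 81/16| = |387*16 - 81*77|/(77*16) = 45/1232.
Cross-multiplying, 2*1232 = 2464 < 3465 = 45*77, so 2/77 is smaller: the convergent 5/1 is closer to x than 81/16.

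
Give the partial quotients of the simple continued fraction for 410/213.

Run the Euclidean algorithm on 410 and 213; the successive quotients are the partial quotients a_0, a_1, ... (each step inverts the fractional part left over by the previous one):
  410 = 1*213 + 197, so a_0 = 1.
  213 = 1*197 + 16, so a_1 = 1.
  197 = 12*16 + 5, so a_2 = 12.
  16 = 3*5 + 1, so a_3 = 3.
  5 = 5*1 + 0, so a_4 = 5.
The remainder reaches 0 after 5 divisions, so the expansion has 5 partial quotients, read off in order.

[1; 1, 12, 3, 5]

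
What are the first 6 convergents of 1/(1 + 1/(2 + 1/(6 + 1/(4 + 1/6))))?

0/1, 1/1, 2/3, 13/19, 54/79, 337/493

Using the convergent recurrence p_i = a_i*p_{i-1} + p_{i-2}, q_i = a_i*q_{i-1} + q_{i-2} with p_{-2}=0, p_{-1}=1, q_{-2}=1, q_{-1}=0:
  i=0: a_0=0, p_0 = 0*1 + 0 = 0, q_0 = 0*0 + 1 = 1.
  i=1: a_1=1, p_1 = 1*0 + 1 = 1, q_1 = 1*1 + 0 = 1.
  i=2: a_2=2, p_2 = 2*1 + 0 = 2, q_2 = 2*1 + 1 = 3.
  i=3: a_3=6, p_3 = 6*2 + 1 = 13, q_3 = 6*3 + 1 = 19.
  i=4: a_4=4, p_4 = 4*13 + 2 = 54, q_4 = 4*19 + 3 = 79.
  i=5: a_5=6, p_5 = 6*54 + 13 = 337, q_5 = 6*79 + 19 = 493.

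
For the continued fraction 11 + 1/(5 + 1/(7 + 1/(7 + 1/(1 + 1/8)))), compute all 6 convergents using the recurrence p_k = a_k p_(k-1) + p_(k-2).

11/1, 56/5, 403/36, 2877/257, 3280/293, 29117/2601

Using the convergent recurrence p_i = a_i*p_{i-1} + p_{i-2}, q_i = a_i*q_{i-1} + q_{i-2} with p_{-2}=0, p_{-1}=1, q_{-2}=1, q_{-1}=0:
  i=0: a_0=11, p_0 = 11*1 + 0 = 11, q_0 = 11*0 + 1 = 1.
  i=1: a_1=5, p_1 = 5*11 + 1 = 56, q_1 = 5*1 + 0 = 5.
  i=2: a_2=7, p_2 = 7*56 + 11 = 403, q_2 = 7*5 + 1 = 36.
  i=3: a_3=7, p_3 = 7*403 + 56 = 2877, q_3 = 7*36 + 5 = 257.
  i=4: a_4=1, p_4 = 1*2877 + 403 = 3280, q_4 = 1*257 + 36 = 293.
  i=5: a_5=8, p_5 = 8*3280 + 2877 = 29117, q_5 = 8*293 + 257 = 2601.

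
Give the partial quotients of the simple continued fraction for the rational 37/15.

Run the Euclidean algorithm on 37 and 15; the successive quotients are the partial quotients a_0, a_1, ... (each step inverts the fractional part left over by the previous one):
  37 = 2*15 + 7, so a_0 = 2.
  15 = 2*7 + 1, so a_1 = 2.
  7 = 7*1 + 0, so a_2 = 7.
The remainder reaches 0 after 3 divisions, so the expansion has 3 partial quotients, read off in order.

[2; 2, 7]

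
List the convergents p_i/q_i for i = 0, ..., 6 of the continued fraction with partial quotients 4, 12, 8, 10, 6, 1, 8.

4/1, 49/12, 396/97, 4009/982, 24450/5989, 28459/6971, 252122/61757

Using the convergent recurrence p_i = a_i*p_{i-1} + p_{i-2}, q_i = a_i*q_{i-1} + q_{i-2} with p_{-2}=0, p_{-1}=1, q_{-2}=1, q_{-1}=0:
  i=0: a_0=4, p_0 = 4*1 + 0 = 4, q_0 = 4*0 + 1 = 1.
  i=1: a_1=12, p_1 = 12*4 + 1 = 49, q_1 = 12*1 + 0 = 12.
  i=2: a_2=8, p_2 = 8*49 + 4 = 396, q_2 = 8*12 + 1 = 97.
  i=3: a_3=10, p_3 = 10*396 + 49 = 4009, q_3 = 10*97 + 12 = 982.
  i=4: a_4=6, p_4 = 6*4009 + 396 = 24450, q_4 = 6*982 + 97 = 5989.
  i=5: a_5=1, p_5 = 1*24450 + 4009 = 28459, q_5 = 1*5989 + 982 = 6971.
  i=6: a_6=8, p_6 = 8*28459 + 24450 = 252122, q_6 = 8*6971 + 5989 = 61757.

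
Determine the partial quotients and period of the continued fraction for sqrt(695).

[26; (2, 1, 3, 10, 3, 1, 2, 52)]

Write x_i = (sqrt(695) + m_i)/d_i with (m_0, d_0) = (0, 1). a_0 = floor(sqrt(695)) = 26, since 26^2 = 676 <= 695 < 729 = 27^2.
Iterate m_{i+1} = d_i*a_i - m_i, d_{i+1} = (695 - m_{i+1}^2)/d_i, a_{i+1} = floor((a_0 + m_{i+1})/d_{i+1}):
  m_1 = 1*26 - 0 = 26, d_1 = (695 - 26^2)/1 = 19/1 = 19, a_1 = floor((26 + 26)/19) = 2.
  m_2 = 19*2 - 26 = 12, d_2 = (695 - 12^2)/19 = 551/19 = 29, a_2 = floor((26 + 12)/29) = 1.
  m_3 = 29*1 - 12 = 17, d_3 = (695 - 17^2)/29 = 406/29 = 14, a_3 = floor((26 + 17)/14) = 3.
  m_4 = 14*3 - 17 = 25, d_4 = (695 - 25^2)/14 = 70/14 = 5, a_4 = floor((26 + 25)/5) = 10.
  m_5 = 5*10 - 25 = 25, d_5 = (695 - 25^2)/5 = 70/5 = 14, a_5 = floor((26 + 25)/14) = 3.
  m_6 = 14*3 - 25 = 17, d_6 = (695 - 17^2)/14 = 406/14 = 29, a_6 = floor((26 + 17)/29) = 1.
  m_7 = 29*1 - 17 = 12, d_7 = (695 - 12^2)/29 = 551/29 = 19, a_7 = floor((26 + 12)/19) = 2.
  m_8 = 19*2 - 12 = 26, d_8 = (695 - 26^2)/19 = 19/19 = 1, a_8 = floor((26 + 26)/1) = 52.
  m_9 = 1*52 - 26 = 26, d_9 = (695 - 26^2)/1 = 19/1 = 19: (m_9, d_9) = (m_1, d_1) = (26, 19), so from here the quotients repeat a_1, ..., a_8; the period length is 8.
Hence the expansion of sqrt(695) is a_0 = 26 followed by the repeating block 2, 1, 3, 10, 3, 1, 2, 52 (period 8).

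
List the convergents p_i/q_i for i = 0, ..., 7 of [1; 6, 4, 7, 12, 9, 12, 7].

1/1, 7/6, 29/25, 210/181, 2549/2197, 23151/19954, 280361/241645, 1985678/1711469

Using the convergent recurrence p_i = a_i*p_{i-1} + p_{i-2}, q_i = a_i*q_{i-1} + q_{i-2} with p_{-2}=0, p_{-1}=1, q_{-2}=1, q_{-1}=0:
  i=0: a_0=1, p_0 = 1*1 + 0 = 1, q_0 = 1*0 + 1 = 1.
  i=1: a_1=6, p_1 = 6*1 + 1 = 7, q_1 = 6*1 + 0 = 6.
  i=2: a_2=4, p_2 = 4*7 + 1 = 29, q_2 = 4*6 + 1 = 25.
  i=3: a_3=7, p_3 = 7*29 + 7 = 210, q_3 = 7*25 + 6 = 181.
  i=4: a_4=12, p_4 = 12*210 + 29 = 2549, q_4 = 12*181 + 25 = 2197.
  i=5: a_5=9, p_5 = 9*2549 + 210 = 23151, q_5 = 9*2197 + 181 = 19954.
  i=6: a_6=12, p_6 = 12*23151 + 2549 = 280361, q_6 = 12*19954 + 2197 = 241645.
  i=7: a_7=7, p_7 = 7*280361 + 23151 = 1985678, q_7 = 7*241645 + 19954 = 1711469.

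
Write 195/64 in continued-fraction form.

Run the Euclidean algorithm on 195 and 64; the successive quotients are the partial quotients a_0, a_1, ... (each step inverts the fractional part left over by the previous one):
  195 = 3*64 + 3, so a_0 = 3.
  64 = 21*3 + 1, so a_1 = 21.
  3 = 3*1 + 0, so a_2 = 3.
The remainder reaches 0 after 3 divisions, so the expansion has 3 partial quotients, read off in order.

[3; 21, 3]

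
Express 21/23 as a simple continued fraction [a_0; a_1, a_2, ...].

[0; 1, 10, 2]

Run the Euclidean algorithm on 21 and 23; the successive quotients are the partial quotients a_0, a_1, ... (each step inverts the fractional part left over by the previous one):
  21 = 0*23 + 21, so a_0 = 0.
  23 = 1*21 + 2, so a_1 = 1.
  21 = 10*2 + 1, so a_2 = 10.
  2 = 2*1 + 0, so a_3 = 2.
The remainder reaches 0 after 4 divisions, so the expansion has 4 partial quotients, read off in order.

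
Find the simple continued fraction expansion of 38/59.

Run the Euclidean algorithm on 38 and 59; the successive quotients are the partial quotients a_0, a_1, ... (each step inverts the fractional part left over by the previous one):
  38 = 0*59 + 38, so a_0 = 0.
  59 = 1*38 + 21, so a_1 = 1.
  38 = 1*21 + 17, so a_2 = 1.
  21 = 1*17 + 4, so a_3 = 1.
  17 = 4*4 + 1, so a_4 = 4.
  4 = 4*1 + 0, so a_5 = 4.
The remainder reaches 0 after 6 divisions, so the expansion has 6 partial quotients, read off in order.

[0; 1, 1, 1, 4, 4]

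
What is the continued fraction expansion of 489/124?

Run the Euclidean algorithm on 489 and 124; the successive quotients are the partial quotients a_0, a_1, ... (each step inverts the fractional part left over by the previous one):
  489 = 3*124 + 117, so a_0 = 3.
  124 = 1*117 + 7, so a_1 = 1.
  117 = 16*7 + 5, so a_2 = 16.
  7 = 1*5 + 2, so a_3 = 1.
  5 = 2*2 + 1, so a_4 = 2.
  2 = 2*1 + 0, so a_5 = 2.
The remainder reaches 0 after 6 divisions, so the expansion has 6 partial quotients, read off in order.

[3; 1, 16, 1, 2, 2]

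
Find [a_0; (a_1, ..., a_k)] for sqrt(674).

[25; (1, 24, 1, 50)]

Write x_i = (sqrt(674) + m_i)/d_i with (m_0, d_0) = (0, 1). a_0 = floor(sqrt(674)) = 25, since 25^2 = 625 <= 674 < 676 = 26^2.
Iterate m_{i+1} = d_i*a_i - m_i, d_{i+1} = (674 - m_{i+1}^2)/d_i, a_{i+1} = floor((a_0 + m_{i+1})/d_{i+1}):
  m_1 = 1*25 - 0 = 25, d_1 = (674 - 25^2)/1 = 49/1 = 49, a_1 = floor((25 + 25)/49) = 1.
  m_2 = 49*1 - 25 = 24, d_2 = (674 - 24^2)/49 = 98/49 = 2, a_2 = floor((25 + 24)/2) = 24.
  m_3 = 2*24 - 24 = 24, d_3 = (674 - 24^2)/2 = 98/2 = 49, a_3 = floor((25 + 24)/49) = 1.
  m_4 = 49*1 - 24 = 25, d_4 = (674 - 25^2)/49 = 49/49 = 1, a_4 = floor((25 + 25)/1) = 50.
  m_5 = 1*50 - 25 = 25, d_5 = (674 - 25^2)/1 = 49/1 = 49: (m_5, d_5) = (m_1, d_1) = (25, 49), so from here the quotients repeat a_1, ..., a_4; the period length is 4.
Hence the expansion of sqrt(674) is a_0 = 25 followed by the repeating block 1, 24, 1, 50 (period 4).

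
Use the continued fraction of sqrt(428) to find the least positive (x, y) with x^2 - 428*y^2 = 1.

First expand sqrt(428) as a continued fraction. With x_i = (sqrt(428) + m_i)/d_i and (m_0, d_0) = (0, 1): a_0 = floor(sqrt(428)) = 20, since 20^2 = 400 <= 428 < 441 = 21^2.
Iterate m_{i+1} = d_i*a_i - m_i, d_{i+1} = (428 - m_{i+1}^2)/d_i, a_{i+1} = floor((a_0 + m_{i+1})/d_{i+1}):
  m_1 = 1*20 - 0 = 20, d_1 = (428 - 20^2)/1 = 28/1 = 28, a_1 = floor((20 + 20)/28) = 1.
  m_2 = 28*1 - 20 = 8, d_2 = (428 - 8^2)/28 = 364/28 = 13, a_2 = floor((20 + 8)/13) = 2.
  m_3 = 13*2 - 8 = 18, d_3 = (428 - 18^2)/13 = 104/13 = 8, a_3 = floor((20 + 18)/8) = 4.
  m_4 = 8*4 - 18 = 14, d_4 = (428 - 14^2)/8 = 232/8 = 29, a_4 = floor((20 + 14)/29) = 1.
  m_5 = 29*1 - 14 = 15, d_5 = (428 - 15^2)/29 = 203/29 = 7, a_5 = floor((20 + 15)/7) = 5.
  m_6 = 7*5 - 15 = 20, d_6 = (428 - 20^2)/7 = 28/7 = 4, a_6 = floor((20 + 20)/4) = 10.
  m_7 = 4*10 - 20 = 20, d_7 = (428 - 20^2)/4 = 28/4 = 7, a_7 = floor((20 + 20)/7) = 5.
  m_8 = 7*5 - 20 = 15, d_8 = (428 - 15^2)/7 = 203/7 = 29, a_8 = floor((20 + 15)/29) = 1.
  m_9 = 29*1 - 15 = 14, d_9 = (428 - 14^2)/29 = 232/29 = 8, a_9 = floor((20 + 14)/8) = 4.
  m_10 = 8*4 - 14 = 18, d_10 = (428 - 18^2)/8 = 104/8 = 13, a_10 = floor((20 + 18)/13) = 2.
  m_11 = 13*2 - 18 = 8, d_11 = (428 - 8^2)/13 = 364/13 = 28, a_11 = floor((20 + 8)/28) = 1.
  m_12 = 28*1 - 8 = 20, d_12 = (428 - 20^2)/28 = 28/28 = 1, a_12 = floor((20 + 20)/1) = 40.
  m_13 = 1*40 - 20 = 20, d_13 = (428 - 20^2)/1 = 28/1 = 28: (m_13, d_13) = (m_1, d_1) = (20, 28), so from here the quotients repeat a_1, ..., a_12; the period length is 12.
So sqrt(428) = [20; (1, 2, 4, 1, 5, 10, 5, 1, 4, 2, 1, 40)] with period length k = 12.
k is even, so the fundamental solution of x^2 - 428y^2 = 1 is (p_{k-1}, q_{k-1}) = (p_11, q_11); compute convergents through index 11.
Convergents (p_i = a_i*p_{i-1} + p_{i-2}, q_i = a_i*q_{i-1} + q_{i-2} with p_{-2}=0, p_{-1}=1, q_{-2}=1, q_{-1}=0):
  i=0: a_0=20, p_0 = 20*1 + 0 = 20, q_0 = 20*0 + 1 = 1.
  i=1: a_1=1, p_1 = 1*20 + 1 = 21, q_1 = 1*1 + 0 = 1.
  i=2: a_2=2, p_2 = 2*21 + 20 = 62, q_2 = 2*1 + 1 = 3.
  i=3: a_3=4, p_3 = 4*62 + 21 = 269, q_3 = 4*3 + 1 = 13.
  i=4: a_4=1, p_4 = 1*269 + 62 = 331, q_4 = 1*13 + 3 = 16.
  i=5: a_5=5, p_5 = 5*331 + 269 = 1924, q_5 = 5*16 + 13 = 93.
  i=6: a_6=10, p_6 = 10*1924 + 331 = 19571, q_6 = 10*93 + 16 = 946.
  i=7: a_7=5, p_7 = 5*19571 + 1924 = 99779, q_7 = 5*946 + 93 = 4823.
  i=8: a_8=1, p_8 = 1*99779 + 19571 = 119350, q_8 = 1*4823 + 946 = 5769.
  i=9: a_9=4, p_9 = 4*119350 + 99779 = 577179, q_9 = 4*5769 + 4823 = 27899.
  i=10: a_10=2, p_10 = 2*577179 + 119350 = 1273708, q_10 = 2*27899 + 5769 = 61567.
  i=11: a_11=1, p_11 = 1*1273708 + 577179 = 1850887, q_11 = 1*61567 + 27899 = 89466.
Check: 1850887^2 - 428*89466^2 = 3425782686769 - 3425782686768 = 1, so (x, y) = (1850887, 89466) solves the equation, and by the theorem it is the least positive solution.

(x, y) = (1850887, 89466)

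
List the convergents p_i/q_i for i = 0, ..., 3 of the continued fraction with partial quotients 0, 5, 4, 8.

0/1, 1/5, 4/21, 33/173

Using the convergent recurrence p_i = a_i*p_{i-1} + p_{i-2}, q_i = a_i*q_{i-1} + q_{i-2} with p_{-2}=0, p_{-1}=1, q_{-2}=1, q_{-1}=0:
  i=0: a_0=0, p_0 = 0*1 + 0 = 0, q_0 = 0*0 + 1 = 1.
  i=1: a_1=5, p_1 = 5*0 + 1 = 1, q_1 = 5*1 + 0 = 5.
  i=2: a_2=4, p_2 = 4*1 + 0 = 4, q_2 = 4*5 + 1 = 21.
  i=3: a_3=8, p_3 = 8*4 + 1 = 33, q_3 = 8*21 + 5 = 173.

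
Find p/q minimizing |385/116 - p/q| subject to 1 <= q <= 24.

Expand x = 385/116 as a continued fraction with the Euclidean algorithm:
  385 = 3*116 + 37, so a_0 = 3.
  116 = 3*37 + 5, so a_1 = 3.
  37 = 7*5 + 2, so a_2 = 7.
  5 = 2*2 + 1, so a_3 = 2.
  2 = 2*1 + 0, so a_4 = 2.
so x = [3; 3, 7, 2, 2].
Convergents (p_i = a_i*p_{i-1} + p_{i-2}, q_i = a_i*q_{i-1} + q_{i-2} with p_{-2}=0, p_{-1}=1, q_{-2}=1, q_{-1}=0), until the denominator exceeds 24:
  i=0: a_0=3, p_0 = 3*1 + 0 = 3, q_0 = 3*0 + 1 = 1.
  i=1: a_1=3, p_1 = 3*3 + 1 = 10, q_1 = 3*1 + 0 = 3.
  i=2: a_2=7, p_2 = 7*10 + 3 = 73, q_2 = 7*3 + 1 = 22.
  i=3: a_3=2, p_3 = 2*73 + 10 = 156, q_3 = 2*22 + 3 = 47.
q_3 = 47 > 24, so the last convergent with denominator <= 24 is p_2/q_2 = 73/22.
The closest fraction with denominator <= 24 is either p_2/q_2 or the intermediate fraction (k*p_2 + p_1)/(k*q_2 + q_1) with the largest k >= 1 whose denominator stays <= 24; these approach x as k grows, and every other convergent or intermediate fraction in range is farther away.
Largest k: floor((24 - q_1)/q_2) = floor((24 - 3)/22) = 0.
Since k = 0, no intermediate fraction beyond p_2/q_2 has denominator <= 24, so the convergent 73/22 is the closest (its error is |385*22 - 73*116|/(116*22) = 2/2552).

73/22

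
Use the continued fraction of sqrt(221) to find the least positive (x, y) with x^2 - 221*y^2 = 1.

First expand sqrt(221) as a continued fraction. With x_i = (sqrt(221) + m_i)/d_i and (m_0, d_0) = (0, 1): a_0 = floor(sqrt(221)) = 14, since 14^2 = 196 <= 221 < 225 = 15^2.
Iterate m_{i+1} = d_i*a_i - m_i, d_{i+1} = (221 - m_{i+1}^2)/d_i, a_{i+1} = floor((a_0 + m_{i+1})/d_{i+1}):
  m_1 = 1*14 - 0 = 14, d_1 = (221 - 14^2)/1 = 25/1 = 25, a_1 = floor((14 + 14)/25) = 1.
  m_2 = 25*1 - 14 = 11, d_2 = (221 - 11^2)/25 = 100/25 = 4, a_2 = floor((14 + 11)/4) = 6.
  m_3 = 4*6 - 11 = 13, d_3 = (221 - 13^2)/4 = 52/4 = 13, a_3 = floor((14 + 13)/13) = 2.
  m_4 = 13*2 - 13 = 13, d_4 = (221 - 13^2)/13 = 52/13 = 4, a_4 = floor((14 + 13)/4) = 6.
  m_5 = 4*6 - 13 = 11, d_5 = (221 - 11^2)/4 = 100/4 = 25, a_5 = floor((14 + 11)/25) = 1.
  m_6 = 25*1 - 11 = 14, d_6 = (221 - 14^2)/25 = 25/25 = 1, a_6 = floor((14 + 14)/1) = 28.
  m_7 = 1*28 - 14 = 14, d_7 = (221 - 14^2)/1 = 25/1 = 25: (m_7, d_7) = (m_1, d_1) = (14, 25), so from here the quotients repeat a_1, ..., a_6; the period length is 6.
So sqrt(221) = [14; (1, 6, 2, 6, 1, 28)] with period length k = 6.
k is even, so the fundamental solution of x^2 - 221y^2 = 1 is (p_{k-1}, q_{k-1}) = (p_5, q_5); compute convergents through index 5.
Convergents (p_i = a_i*p_{i-1} + p_{i-2}, q_i = a_i*q_{i-1} + q_{i-2} with p_{-2}=0, p_{-1}=1, q_{-2}=1, q_{-1}=0):
  i=0: a_0=14, p_0 = 14*1 + 0 = 14, q_0 = 14*0 + 1 = 1.
  i=1: a_1=1, p_1 = 1*14 + 1 = 15, q_1 = 1*1 + 0 = 1.
  i=2: a_2=6, p_2 = 6*15 + 14 = 104, q_2 = 6*1 + 1 = 7.
  i=3: a_3=2, p_3 = 2*104 + 15 = 223, q_3 = 2*7 + 1 = 15.
  i=4: a_4=6, p_4 = 6*223 + 104 = 1442, q_4 = 6*15 + 7 = 97.
  i=5: a_5=1, p_5 = 1*1442 + 223 = 1665, q_5 = 1*97 + 15 = 112.
Check: 1665^2 - 221*112^2 = 2772225 - 2772224 = 1, so (x, y) = (1665, 112) solves the equation, and by the theorem it is the least positive solution.

(x, y) = (1665, 112)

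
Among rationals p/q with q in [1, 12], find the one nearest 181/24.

Expand x = 181/24 as a continued fraction with the Euclidean algorithm:
  181 = 7*24 + 13, so a_0 = 7.
  24 = 1*13 + 11, so a_1 = 1.
  13 = 1*11 + 2, so a_2 = 1.
  11 = 5*2 + 1, so a_3 = 5.
  2 = 2*1 + 0, so a_4 = 2.
so x = [7; 1, 1, 5, 2].
Convergents (p_i = a_i*p_{i-1} + p_{i-2}, q_i = a_i*q_{i-1} + q_{i-2} with p_{-2}=0, p_{-1}=1, q_{-2}=1, q_{-1}=0), until the denominator exceeds 12:
  i=0: a_0=7, p_0 = 7*1 + 0 = 7, q_0 = 7*0 + 1 = 1.
  i=1: a_1=1, p_1 = 1*7 + 1 = 8, q_1 = 1*1 + 0 = 1.
  i=2: a_2=1, p_2 = 1*8 + 7 = 15, q_2 = 1*1 + 1 = 2.
  i=3: a_3=5, p_3 = 5*15 + 8 = 83, q_3 = 5*2 + 1 = 11.
  i=4: a_4=2, p_4 = 2*83 + 15 = 181, q_4 = 2*11 + 2 = 24.
q_4 = 24 > 12, so the last convergent with denominator <= 12 is p_3/q_3 = 83/11.
The closest fraction with denominator <= 12 is either p_3/q_3 or the intermediate fraction (k*p_3 + p_2)/(k*q_3 + q_2) with the largest k >= 1 whose denominator stays <= 12; these approach x as k grows, and every other convergent or intermediate fraction in range is farther away.
Largest k: floor((12 - q_2)/q_3) = floor((12 - 2)/11) = 0.
Since k = 0, no intermediate fraction beyond p_3/q_3 has denominator <= 12, so the convergent 83/11 is the closest (its error is |181*11 - 83*24|/(24*11) = 1/264).

83/11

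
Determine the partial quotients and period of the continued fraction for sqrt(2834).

[53; (4, 4, 106)]

Write x_i = (sqrt(2834) + m_i)/d_i with (m_0, d_0) = (0, 1). a_0 = floor(sqrt(2834)) = 53, since 53^2 = 2809 <= 2834 < 2916 = 54^2.
Iterate m_{i+1} = d_i*a_i - m_i, d_{i+1} = (2834 - m_{i+1}^2)/d_i, a_{i+1} = floor((a_0 + m_{i+1})/d_{i+1}):
  m_1 = 1*53 - 0 = 53, d_1 = (2834 - 53^2)/1 = 25/1 = 25, a_1 = floor((53 + 53)/25) = 4.
  m_2 = 25*4 - 53 = 47, d_2 = (2834 - 47^2)/25 = 625/25 = 25, a_2 = floor((53 + 47)/25) = 4.
  m_3 = 25*4 - 47 = 53, d_3 = (2834 - 53^2)/25 = 25/25 = 1, a_3 = floor((53 + 53)/1) = 106.
  m_4 = 1*106 - 53 = 53, d_4 = (2834 - 53^2)/1 = 25/1 = 25: (m_4, d_4) = (m_1, d_1) = (53, 25), so from here the quotients repeat a_1, ..., a_3; the period length is 3.
Hence the expansion of sqrt(2834) is a_0 = 53 followed by the repeating block 4, 4, 106 (period 3).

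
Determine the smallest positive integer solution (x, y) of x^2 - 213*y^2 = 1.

(x, y) = (194399, 13320)

First expand sqrt(213) as a continued fraction. With x_i = (sqrt(213) + m_i)/d_i and (m_0, d_0) = (0, 1): a_0 = floor(sqrt(213)) = 14, since 14^2 = 196 <= 213 < 225 = 15^2.
Iterate m_{i+1} = d_i*a_i - m_i, d_{i+1} = (213 - m_{i+1}^2)/d_i, a_{i+1} = floor((a_0 + m_{i+1})/d_{i+1}):
  m_1 = 1*14 - 0 = 14, d_1 = (213 - 14^2)/1 = 17/1 = 17, a_1 = floor((14 + 14)/17) = 1.
  m_2 = 17*1 - 14 = 3, d_2 = (213 - 3^2)/17 = 204/17 = 12, a_2 = floor((14 + 3)/12) = 1.
  m_3 = 12*1 - 3 = 9, d_3 = (213 - 9^2)/12 = 132/12 = 11, a_3 = floor((14 + 9)/11) = 2.
  m_4 = 11*2 - 9 = 13, d_4 = (213 - 13^2)/11 = 44/11 = 4, a_4 = floor((14 + 13)/4) = 6.
  m_5 = 4*6 - 13 = 11, d_5 = (213 - 11^2)/4 = 92/4 = 23, a_5 = floor((14 + 11)/23) = 1.
  m_6 = 23*1 - 11 = 12, d_6 = (213 - 12^2)/23 = 69/23 = 3, a_6 = floor((14 + 12)/3) = 8.
  m_7 = 3*8 - 12 = 12, d_7 = (213 - 12^2)/3 = 69/3 = 23, a_7 = floor((14 + 12)/23) = 1.
  m_8 = 23*1 - 12 = 11, d_8 = (213 - 11^2)/23 = 92/23 = 4, a_8 = floor((14 + 11)/4) = 6.
  m_9 = 4*6 - 11 = 13, d_9 = (213 - 13^2)/4 = 44/4 = 11, a_9 = floor((14 + 13)/11) = 2.
  m_10 = 11*2 - 13 = 9, d_10 = (213 - 9^2)/11 = 132/11 = 12, a_10 = floor((14 + 9)/12) = 1.
  m_11 = 12*1 - 9 = 3, d_11 = (213 - 3^2)/12 = 204/12 = 17, a_11 = floor((14 + 3)/17) = 1.
  m_12 = 17*1 - 3 = 14, d_12 = (213 - 14^2)/17 = 17/17 = 1, a_12 = floor((14 + 14)/1) = 28.
  m_13 = 1*28 - 14 = 14, d_13 = (213 - 14^2)/1 = 17/1 = 17: (m_13, d_13) = (m_1, d_1) = (14, 17), so from here the quotients repeat a_1, ..., a_12; the period length is 12.
So sqrt(213) = [14; (1, 1, 2, 6, 1, 8, 1, 6, 2, 1, 1, 28)] with period length k = 12.
k is even, so the fundamental solution of x^2 - 213y^2 = 1 is (p_{k-1}, q_{k-1}) = (p_11, q_11); compute convergents through index 11.
Convergents (p_i = a_i*p_{i-1} + p_{i-2}, q_i = a_i*q_{i-1} + q_{i-2} with p_{-2}=0, p_{-1}=1, q_{-2}=1, q_{-1}=0):
  i=0: a_0=14, p_0 = 14*1 + 0 = 14, q_0 = 14*0 + 1 = 1.
  i=1: a_1=1, p_1 = 1*14 + 1 = 15, q_1 = 1*1 + 0 = 1.
  i=2: a_2=1, p_2 = 1*15 + 14 = 29, q_2 = 1*1 + 1 = 2.
  i=3: a_3=2, p_3 = 2*29 + 15 = 73, q_3 = 2*2 + 1 = 5.
  i=4: a_4=6, p_4 = 6*73 + 29 = 467, q_4 = 6*5 + 2 = 32.
  i=5: a_5=1, p_5 = 1*467 + 73 = 540, q_5 = 1*32 + 5 = 37.
  i=6: a_6=8, p_6 = 8*540 + 467 = 4787, q_6 = 8*37 + 32 = 328.
  i=7: a_7=1, p_7 = 1*4787 + 540 = 5327, q_7 = 1*328 + 37 = 365.
  i=8: a_8=6, p_8 = 6*5327 + 4787 = 36749, q_8 = 6*365 + 328 = 2518.
  i=9: a_9=2, p_9 = 2*36749 + 5327 = 78825, q_9 = 2*2518 + 365 = 5401.
  i=10: a_10=1, p_10 = 1*78825 + 36749 = 115574, q_10 = 1*5401 + 2518 = 7919.
  i=11: a_11=1, p_11 = 1*115574 + 78825 = 194399, q_11 = 1*7919 + 5401 = 13320.
Check: 194399^2 - 213*13320^2 = 37790971201 - 37790971200 = 1, so (x, y) = (194399, 13320) solves the equation, and by the theorem it is the least positive solution.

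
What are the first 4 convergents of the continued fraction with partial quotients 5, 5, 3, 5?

5/1, 26/5, 83/16, 441/85

Using the convergent recurrence p_i = a_i*p_{i-1} + p_{i-2}, q_i = a_i*q_{i-1} + q_{i-2} with p_{-2}=0, p_{-1}=1, q_{-2}=1, q_{-1}=0:
  i=0: a_0=5, p_0 = 5*1 + 0 = 5, q_0 = 5*0 + 1 = 1.
  i=1: a_1=5, p_1 = 5*5 + 1 = 26, q_1 = 5*1 + 0 = 5.
  i=2: a_2=3, p_2 = 3*26 + 5 = 83, q_2 = 3*5 + 1 = 16.
  i=3: a_3=5, p_3 = 5*83 + 26 = 441, q_3 = 5*16 + 5 = 85.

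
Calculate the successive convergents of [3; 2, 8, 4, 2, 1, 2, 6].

Using the convergent recurrence p_i = a_i*p_{i-1} + p_{i-2}, q_i = a_i*q_{i-1} + q_{i-2} with p_{-2}=0, p_{-1}=1, q_{-2}=1, q_{-1}=0:
  i=0: a_0=3, p_0 = 3*1 + 0 = 3, q_0 = 3*0 + 1 = 1.
  i=1: a_1=2, p_1 = 2*3 + 1 = 7, q_1 = 2*1 + 0 = 2.
  i=2: a_2=8, p_2 = 8*7 + 3 = 59, q_2 = 8*2 + 1 = 17.
  i=3: a_3=4, p_3 = 4*59 + 7 = 243, q_3 = 4*17 + 2 = 70.
  i=4: a_4=2, p_4 = 2*243 + 59 = 545, q_4 = 2*70 + 17 = 157.
  i=5: a_5=1, p_5 = 1*545 + 243 = 788, q_5 = 1*157 + 70 = 227.
  i=6: a_6=2, p_6 = 2*788 + 545 = 2121, q_6 = 2*227 + 157 = 611.
  i=7: a_7=6, p_7 = 6*2121 + 788 = 13514, q_7 = 6*611 + 227 = 3893.

3/1, 7/2, 59/17, 243/70, 545/157, 788/227, 2121/611, 13514/3893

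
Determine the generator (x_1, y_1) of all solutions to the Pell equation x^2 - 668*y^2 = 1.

First expand sqrt(668) as a continued fraction. With x_i = (sqrt(668) + m_i)/d_i and (m_0, d_0) = (0, 1): a_0 = floor(sqrt(668)) = 25, since 25^2 = 625 <= 668 < 676 = 26^2.
Iterate m_{i+1} = d_i*a_i - m_i, d_{i+1} = (668 - m_{i+1}^2)/d_i, a_{i+1} = floor((a_0 + m_{i+1})/d_{i+1}):
  m_1 = 1*25 - 0 = 25, d_1 = (668 - 25^2)/1 = 43/1 = 43, a_1 = floor((25 + 25)/43) = 1.
  m_2 = 43*1 - 25 = 18, d_2 = (668 - 18^2)/43 = 344/43 = 8, a_2 = floor((25 + 18)/8) = 5.
  m_3 = 8*5 - 18 = 22, d_3 = (668 - 22^2)/8 = 184/8 = 23, a_3 = floor((25 + 22)/23) = 2.
  m_4 = 23*2 - 22 = 24, d_4 = (668 - 24^2)/23 = 92/23 = 4, a_4 = floor((25 + 24)/4) = 12.
  m_5 = 4*12 - 24 = 24, d_5 = (668 - 24^2)/4 = 92/4 = 23, a_5 = floor((25 + 24)/23) = 2.
  m_6 = 23*2 - 24 = 22, d_6 = (668 - 22^2)/23 = 184/23 = 8, a_6 = floor((25 + 22)/8) = 5.
  m_7 = 8*5 - 22 = 18, d_7 = (668 - 18^2)/8 = 344/8 = 43, a_7 = floor((25 + 18)/43) = 1.
  m_8 = 43*1 - 18 = 25, d_8 = (668 - 25^2)/43 = 43/43 = 1, a_8 = floor((25 + 25)/1) = 50.
  m_9 = 1*50 - 25 = 25, d_9 = (668 - 25^2)/1 = 43/1 = 43: (m_9, d_9) = (m_1, d_1) = (25, 43), so from here the quotients repeat a_1, ..., a_8; the period length is 8.
So sqrt(668) = [25; (1, 5, 2, 12, 2, 5, 1, 50)] with period length k = 8.
k is even, so the fundamental solution of x^2 - 668y^2 = 1 is (p_{k-1}, q_{k-1}) = (p_7, q_7); compute convergents through index 7.
Convergents (p_i = a_i*p_{i-1} + p_{i-2}, q_i = a_i*q_{i-1} + q_{i-2} with p_{-2}=0, p_{-1}=1, q_{-2}=1, q_{-1}=0):
  i=0: a_0=25, p_0 = 25*1 + 0 = 25, q_0 = 25*0 + 1 = 1.
  i=1: a_1=1, p_1 = 1*25 + 1 = 26, q_1 = 1*1 + 0 = 1.
  i=2: a_2=5, p_2 = 5*26 + 25 = 155, q_2 = 5*1 + 1 = 6.
  i=3: a_3=2, p_3 = 2*155 + 26 = 336, q_3 = 2*6 + 1 = 13.
  i=4: a_4=12, p_4 = 12*336 + 155 = 4187, q_4 = 12*13 + 6 = 162.
  i=5: a_5=2, p_5 = 2*4187 + 336 = 8710, q_5 = 2*162 + 13 = 337.
  i=6: a_6=5, p_6 = 5*8710 + 4187 = 47737, q_6 = 5*337 + 162 = 1847.
  i=7: a_7=1, p_7 = 1*47737 + 8710 = 56447, q_7 = 1*1847 + 337 = 2184.
Check: 56447^2 - 668*2184^2 = 3186263809 - 3186263808 = 1, so (x, y) = (56447, 2184) solves the equation, and by the theorem it is the least positive solution.

(x, y) = (56447, 2184)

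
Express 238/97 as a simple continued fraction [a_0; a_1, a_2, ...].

Run the Euclidean algorithm on 238 and 97; the successive quotients are the partial quotients a_0, a_1, ... (each step inverts the fractional part left over by the previous one):
  238 = 2*97 + 44, so a_0 = 2.
  97 = 2*44 + 9, so a_1 = 2.
  44 = 4*9 + 8, so a_2 = 4.
  9 = 1*8 + 1, so a_3 = 1.
  8 = 8*1 + 0, so a_4 = 8.
The remainder reaches 0 after 5 divisions, so the expansion has 5 partial quotients, read off in order.

[2; 2, 4, 1, 8]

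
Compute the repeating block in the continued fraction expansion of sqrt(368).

Write x_i = (sqrt(368) + m_i)/d_i with (m_0, d_0) = (0, 1). a_0 = floor(sqrt(368)) = 19, since 19^2 = 361 <= 368 < 400 = 20^2.
Iterate m_{i+1} = d_i*a_i - m_i, d_{i+1} = (368 - m_{i+1}^2)/d_i, a_{i+1} = floor((a_0 + m_{i+1})/d_{i+1}):
  m_1 = 1*19 - 0 = 19, d_1 = (368 - 19^2)/1 = 7/1 = 7, a_1 = floor((19 + 19)/7) = 5.
  m_2 = 7*5 - 19 = 16, d_2 = (368 - 16^2)/7 = 112/7 = 16, a_2 = floor((19 + 16)/16) = 2.
  m_3 = 16*2 - 16 = 16, d_3 = (368 - 16^2)/16 = 112/16 = 7, a_3 = floor((19 + 16)/7) = 5.
  m_4 = 7*5 - 16 = 19, d_4 = (368 - 19^2)/7 = 7/7 = 1, a_4 = floor((19 + 19)/1) = 38.
  m_5 = 1*38 - 19 = 19, d_5 = (368 - 19^2)/1 = 7/1 = 7: (m_5, d_5) = (m_1, d_1) = (19, 7), so from here the quotients repeat a_1, ..., a_4; the period length is 4.
Hence the expansion of sqrt(368) is a_0 = 19 followed by the repeating block 5, 2, 5, 38 (period 4).

[19; (5, 2, 5, 38)]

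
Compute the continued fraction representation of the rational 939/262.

[3; 1, 1, 2, 2, 10, 2]

Run the Euclidean algorithm on 939 and 262; the successive quotients are the partial quotients a_0, a_1, ... (each step inverts the fractional part left over by the previous one):
  939 = 3*262 + 153, so a_0 = 3.
  262 = 1*153 + 109, so a_1 = 1.
  153 = 1*109 + 44, so a_2 = 1.
  109 = 2*44 + 21, so a_3 = 2.
  44 = 2*21 + 2, so a_4 = 2.
  21 = 10*2 + 1, so a_5 = 10.
  2 = 2*1 + 0, so a_6 = 2.
The remainder reaches 0 after 7 divisions, so the expansion has 7 partial quotients, read off in order.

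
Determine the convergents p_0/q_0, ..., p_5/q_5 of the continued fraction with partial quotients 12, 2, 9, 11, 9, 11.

12/1, 25/2, 237/19, 2632/211, 23925/1918, 265807/21309

Using the convergent recurrence p_i = a_i*p_{i-1} + p_{i-2}, q_i = a_i*q_{i-1} + q_{i-2} with p_{-2}=0, p_{-1}=1, q_{-2}=1, q_{-1}=0:
  i=0: a_0=12, p_0 = 12*1 + 0 = 12, q_0 = 12*0 + 1 = 1.
  i=1: a_1=2, p_1 = 2*12 + 1 = 25, q_1 = 2*1 + 0 = 2.
  i=2: a_2=9, p_2 = 9*25 + 12 = 237, q_2 = 9*2 + 1 = 19.
  i=3: a_3=11, p_3 = 11*237 + 25 = 2632, q_3 = 11*19 + 2 = 211.
  i=4: a_4=9, p_4 = 9*2632 + 237 = 23925, q_4 = 9*211 + 19 = 1918.
  i=5: a_5=11, p_5 = 11*23925 + 2632 = 265807, q_5 = 11*1918 + 211 = 21309.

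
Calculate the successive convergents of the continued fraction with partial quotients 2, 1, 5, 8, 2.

2/1, 3/1, 17/6, 139/49, 295/104

Using the convergent recurrence p_i = a_i*p_{i-1} + p_{i-2}, q_i = a_i*q_{i-1} + q_{i-2} with p_{-2}=0, p_{-1}=1, q_{-2}=1, q_{-1}=0:
  i=0: a_0=2, p_0 = 2*1 + 0 = 2, q_0 = 2*0 + 1 = 1.
  i=1: a_1=1, p_1 = 1*2 + 1 = 3, q_1 = 1*1 + 0 = 1.
  i=2: a_2=5, p_2 = 5*3 + 2 = 17, q_2 = 5*1 + 1 = 6.
  i=3: a_3=8, p_3 = 8*17 + 3 = 139, q_3 = 8*6 + 1 = 49.
  i=4: a_4=2, p_4 = 2*139 + 17 = 295, q_4 = 2*49 + 6 = 104.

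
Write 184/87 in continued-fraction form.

Run the Euclidean algorithm on 184 and 87; the successive quotients are the partial quotients a_0, a_1, ... (each step inverts the fractional part left over by the previous one):
  184 = 2*87 + 10, so a_0 = 2.
  87 = 8*10 + 7, so a_1 = 8.
  10 = 1*7 + 3, so a_2 = 1.
  7 = 2*3 + 1, so a_3 = 2.
  3 = 3*1 + 0, so a_4 = 3.
The remainder reaches 0 after 5 divisions, so the expansion has 5 partial quotients, read off in order.

[2; 8, 1, 2, 3]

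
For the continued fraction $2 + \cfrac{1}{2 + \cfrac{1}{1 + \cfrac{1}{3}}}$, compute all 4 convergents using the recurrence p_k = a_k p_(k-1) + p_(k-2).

2/1, 5/2, 7/3, 26/11

Using the convergent recurrence p_i = a_i*p_{i-1} + p_{i-2}, q_i = a_i*q_{i-1} + q_{i-2} with p_{-2}=0, p_{-1}=1, q_{-2}=1, q_{-1}=0:
  i=0: a_0=2, p_0 = 2*1 + 0 = 2, q_0 = 2*0 + 1 = 1.
  i=1: a_1=2, p_1 = 2*2 + 1 = 5, q_1 = 2*1 + 0 = 2.
  i=2: a_2=1, p_2 = 1*5 + 2 = 7, q_2 = 1*2 + 1 = 3.
  i=3: a_3=3, p_3 = 3*7 + 5 = 26, q_3 = 3*3 + 2 = 11.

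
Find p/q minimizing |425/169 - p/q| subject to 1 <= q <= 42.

Expand x = 425/169 as a continued fraction with the Euclidean algorithm:
  425 = 2*169 + 87, so a_0 = 2.
  169 = 1*87 + 82, so a_1 = 1.
  87 = 1*82 + 5, so a_2 = 1.
  82 = 16*5 + 2, so a_3 = 16.
  5 = 2*2 + 1, so a_4 = 2.
  2 = 2*1 + 0, so a_5 = 2.
so x = [2; 1, 1, 16, 2, 2].
Convergents (p_i = a_i*p_{i-1} + p_{i-2}, q_i = a_i*q_{i-1} + q_{i-2} with p_{-2}=0, p_{-1}=1, q_{-2}=1, q_{-1}=0), until the denominator exceeds 42:
  i=0: a_0=2, p_0 = 2*1 + 0 = 2, q_0 = 2*0 + 1 = 1.
  i=1: a_1=1, p_1 = 1*2 + 1 = 3, q_1 = 1*1 + 0 = 1.
  i=2: a_2=1, p_2 = 1*3 + 2 = 5, q_2 = 1*1 + 1 = 2.
  i=3: a_3=16, p_3 = 16*5 + 3 = 83, q_3 = 16*2 + 1 = 33.
  i=4: a_4=2, p_4 = 2*83 + 5 = 171, q_4 = 2*33 + 2 = 68.
q_4 = 68 > 42, so the last convergent with denominator <= 42 is p_3/q_3 = 83/33.
The closest fraction with denominator <= 42 is either p_3/q_3 or the intermediate fraction (k*p_3 + p_2)/(k*q_3 + q_2) with the largest k >= 1 whose denominator stays <= 42; these approach x as k grows, and every other convergent or intermediate fraction in range is farther away.
Largest k: floor((42 - q_2)/q_3) = floor((42 - 2)/33) = 1.
That gives (1*83 + 5)/(1*33 + 2) = 88/35.
Compare the errors: |x - 83/33| = |425*33 - 83*169|/(169*33) = 2/5577, and |x - 88/35| = |425*35 - 88*169|/(169*35) = 3/5915.
Cross-multiplying, 2*5915 = 11830 < 16731 = 3*5577, so 2/5577 is smaller: the convergent 83/33 is closer to x than 88/35.

83/33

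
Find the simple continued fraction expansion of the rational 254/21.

[12; 10, 2]

Run the Euclidean algorithm on 254 and 21; the successive quotients are the partial quotients a_0, a_1, ... (each step inverts the fractional part left over by the previous one):
  254 = 12*21 + 2, so a_0 = 12.
  21 = 10*2 + 1, so a_1 = 10.
  2 = 2*1 + 0, so a_2 = 2.
The remainder reaches 0 after 3 divisions, so the expansion has 3 partial quotients, read off in order.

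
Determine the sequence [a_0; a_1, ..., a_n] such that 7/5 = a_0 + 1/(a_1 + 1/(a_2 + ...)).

[1; 2, 2]

Run the Euclidean algorithm on 7 and 5; the successive quotients are the partial quotients a_0, a_1, ... (each step inverts the fractional part left over by the previous one):
  7 = 1*5 + 2, so a_0 = 1.
  5 = 2*2 + 1, so a_1 = 2.
  2 = 2*1 + 0, so a_2 = 2.
The remainder reaches 0 after 3 divisions, so the expansion has 3 partial quotients, read off in order.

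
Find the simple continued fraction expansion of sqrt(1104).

[33; (4, 2, 2, 2, 4, 66)]

Write x_i = (sqrt(1104) + m_i)/d_i with (m_0, d_0) = (0, 1). a_0 = floor(sqrt(1104)) = 33, since 33^2 = 1089 <= 1104 < 1156 = 34^2.
Iterate m_{i+1} = d_i*a_i - m_i, d_{i+1} = (1104 - m_{i+1}^2)/d_i, a_{i+1} = floor((a_0 + m_{i+1})/d_{i+1}):
  m_1 = 1*33 - 0 = 33, d_1 = (1104 - 33^2)/1 = 15/1 = 15, a_1 = floor((33 + 33)/15) = 4.
  m_2 = 15*4 - 33 = 27, d_2 = (1104 - 27^2)/15 = 375/15 = 25, a_2 = floor((33 + 27)/25) = 2.
  m_3 = 25*2 - 27 = 23, d_3 = (1104 - 23^2)/25 = 575/25 = 23, a_3 = floor((33 + 23)/23) = 2.
  m_4 = 23*2 - 23 = 23, d_4 = (1104 - 23^2)/23 = 575/23 = 25, a_4 = floor((33 + 23)/25) = 2.
  m_5 = 25*2 - 23 = 27, d_5 = (1104 - 27^2)/25 = 375/25 = 15, a_5 = floor((33 + 27)/15) = 4.
  m_6 = 15*4 - 27 = 33, d_6 = (1104 - 33^2)/15 = 15/15 = 1, a_6 = floor((33 + 33)/1) = 66.
  m_7 = 1*66 - 33 = 33, d_7 = (1104 - 33^2)/1 = 15/1 = 15: (m_7, d_7) = (m_1, d_1) = (33, 15), so from here the quotients repeat a_1, ..., a_6; the period length is 6.
Hence the expansion of sqrt(1104) is a_0 = 33 followed by the repeating block 4, 2, 2, 2, 4, 66 (period 6).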